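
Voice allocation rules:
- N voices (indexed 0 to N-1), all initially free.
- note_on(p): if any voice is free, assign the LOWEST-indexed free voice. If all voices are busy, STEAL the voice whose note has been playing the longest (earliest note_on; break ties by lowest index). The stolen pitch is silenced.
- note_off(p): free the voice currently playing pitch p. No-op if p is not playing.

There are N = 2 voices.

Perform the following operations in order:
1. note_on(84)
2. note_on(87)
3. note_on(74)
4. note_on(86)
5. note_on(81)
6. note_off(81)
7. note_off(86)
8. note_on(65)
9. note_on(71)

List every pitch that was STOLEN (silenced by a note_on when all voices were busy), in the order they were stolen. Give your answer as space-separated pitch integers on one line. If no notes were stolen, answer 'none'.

Answer: 84 87 74

Derivation:
Op 1: note_on(84): voice 0 is free -> assigned | voices=[84 -]
Op 2: note_on(87): voice 1 is free -> assigned | voices=[84 87]
Op 3: note_on(74): all voices busy, STEAL voice 0 (pitch 84, oldest) -> assign | voices=[74 87]
Op 4: note_on(86): all voices busy, STEAL voice 1 (pitch 87, oldest) -> assign | voices=[74 86]
Op 5: note_on(81): all voices busy, STEAL voice 0 (pitch 74, oldest) -> assign | voices=[81 86]
Op 6: note_off(81): free voice 0 | voices=[- 86]
Op 7: note_off(86): free voice 1 | voices=[- -]
Op 8: note_on(65): voice 0 is free -> assigned | voices=[65 -]
Op 9: note_on(71): voice 1 is free -> assigned | voices=[65 71]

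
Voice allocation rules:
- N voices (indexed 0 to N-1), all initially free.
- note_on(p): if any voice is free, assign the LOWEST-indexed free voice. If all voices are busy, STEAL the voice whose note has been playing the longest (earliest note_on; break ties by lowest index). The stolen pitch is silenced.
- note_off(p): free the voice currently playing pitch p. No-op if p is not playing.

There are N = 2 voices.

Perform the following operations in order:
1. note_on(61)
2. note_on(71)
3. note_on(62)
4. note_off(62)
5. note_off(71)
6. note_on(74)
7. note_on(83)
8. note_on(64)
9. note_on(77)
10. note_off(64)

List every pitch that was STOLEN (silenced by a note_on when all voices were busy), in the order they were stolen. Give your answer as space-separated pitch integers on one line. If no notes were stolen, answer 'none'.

Answer: 61 74 83

Derivation:
Op 1: note_on(61): voice 0 is free -> assigned | voices=[61 -]
Op 2: note_on(71): voice 1 is free -> assigned | voices=[61 71]
Op 3: note_on(62): all voices busy, STEAL voice 0 (pitch 61, oldest) -> assign | voices=[62 71]
Op 4: note_off(62): free voice 0 | voices=[- 71]
Op 5: note_off(71): free voice 1 | voices=[- -]
Op 6: note_on(74): voice 0 is free -> assigned | voices=[74 -]
Op 7: note_on(83): voice 1 is free -> assigned | voices=[74 83]
Op 8: note_on(64): all voices busy, STEAL voice 0 (pitch 74, oldest) -> assign | voices=[64 83]
Op 9: note_on(77): all voices busy, STEAL voice 1 (pitch 83, oldest) -> assign | voices=[64 77]
Op 10: note_off(64): free voice 0 | voices=[- 77]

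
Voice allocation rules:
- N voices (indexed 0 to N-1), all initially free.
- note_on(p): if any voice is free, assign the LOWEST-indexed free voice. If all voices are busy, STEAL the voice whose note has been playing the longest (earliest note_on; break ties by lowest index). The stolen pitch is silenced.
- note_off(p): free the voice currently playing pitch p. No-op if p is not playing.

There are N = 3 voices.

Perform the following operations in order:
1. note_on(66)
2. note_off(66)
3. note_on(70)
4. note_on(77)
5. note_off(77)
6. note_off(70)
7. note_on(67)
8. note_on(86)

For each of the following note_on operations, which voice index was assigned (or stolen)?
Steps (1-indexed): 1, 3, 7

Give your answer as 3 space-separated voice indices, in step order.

Op 1: note_on(66): voice 0 is free -> assigned | voices=[66 - -]
Op 2: note_off(66): free voice 0 | voices=[- - -]
Op 3: note_on(70): voice 0 is free -> assigned | voices=[70 - -]
Op 4: note_on(77): voice 1 is free -> assigned | voices=[70 77 -]
Op 5: note_off(77): free voice 1 | voices=[70 - -]
Op 6: note_off(70): free voice 0 | voices=[- - -]
Op 7: note_on(67): voice 0 is free -> assigned | voices=[67 - -]
Op 8: note_on(86): voice 1 is free -> assigned | voices=[67 86 -]

Answer: 0 0 0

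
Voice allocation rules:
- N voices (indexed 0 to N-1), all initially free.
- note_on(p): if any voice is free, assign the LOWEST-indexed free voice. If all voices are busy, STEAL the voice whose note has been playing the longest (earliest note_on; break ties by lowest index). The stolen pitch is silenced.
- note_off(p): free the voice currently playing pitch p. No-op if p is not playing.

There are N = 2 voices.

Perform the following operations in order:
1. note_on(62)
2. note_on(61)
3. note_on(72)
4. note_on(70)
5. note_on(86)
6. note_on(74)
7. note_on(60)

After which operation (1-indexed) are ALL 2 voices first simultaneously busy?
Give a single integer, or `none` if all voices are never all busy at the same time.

Answer: 2

Derivation:
Op 1: note_on(62): voice 0 is free -> assigned | voices=[62 -]
Op 2: note_on(61): voice 1 is free -> assigned | voices=[62 61]
Op 3: note_on(72): all voices busy, STEAL voice 0 (pitch 62, oldest) -> assign | voices=[72 61]
Op 4: note_on(70): all voices busy, STEAL voice 1 (pitch 61, oldest) -> assign | voices=[72 70]
Op 5: note_on(86): all voices busy, STEAL voice 0 (pitch 72, oldest) -> assign | voices=[86 70]
Op 6: note_on(74): all voices busy, STEAL voice 1 (pitch 70, oldest) -> assign | voices=[86 74]
Op 7: note_on(60): all voices busy, STEAL voice 0 (pitch 86, oldest) -> assign | voices=[60 74]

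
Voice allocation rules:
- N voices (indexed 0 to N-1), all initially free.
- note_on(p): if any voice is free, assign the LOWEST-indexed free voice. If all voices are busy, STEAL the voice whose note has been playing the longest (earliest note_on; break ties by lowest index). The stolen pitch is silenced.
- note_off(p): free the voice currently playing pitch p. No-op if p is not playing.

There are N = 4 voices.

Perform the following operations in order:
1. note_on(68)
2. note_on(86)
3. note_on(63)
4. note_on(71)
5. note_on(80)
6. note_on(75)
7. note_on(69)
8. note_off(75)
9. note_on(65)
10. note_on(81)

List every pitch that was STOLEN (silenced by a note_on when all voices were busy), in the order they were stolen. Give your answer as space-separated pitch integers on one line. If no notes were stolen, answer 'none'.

Answer: 68 86 63 71

Derivation:
Op 1: note_on(68): voice 0 is free -> assigned | voices=[68 - - -]
Op 2: note_on(86): voice 1 is free -> assigned | voices=[68 86 - -]
Op 3: note_on(63): voice 2 is free -> assigned | voices=[68 86 63 -]
Op 4: note_on(71): voice 3 is free -> assigned | voices=[68 86 63 71]
Op 5: note_on(80): all voices busy, STEAL voice 0 (pitch 68, oldest) -> assign | voices=[80 86 63 71]
Op 6: note_on(75): all voices busy, STEAL voice 1 (pitch 86, oldest) -> assign | voices=[80 75 63 71]
Op 7: note_on(69): all voices busy, STEAL voice 2 (pitch 63, oldest) -> assign | voices=[80 75 69 71]
Op 8: note_off(75): free voice 1 | voices=[80 - 69 71]
Op 9: note_on(65): voice 1 is free -> assigned | voices=[80 65 69 71]
Op 10: note_on(81): all voices busy, STEAL voice 3 (pitch 71, oldest) -> assign | voices=[80 65 69 81]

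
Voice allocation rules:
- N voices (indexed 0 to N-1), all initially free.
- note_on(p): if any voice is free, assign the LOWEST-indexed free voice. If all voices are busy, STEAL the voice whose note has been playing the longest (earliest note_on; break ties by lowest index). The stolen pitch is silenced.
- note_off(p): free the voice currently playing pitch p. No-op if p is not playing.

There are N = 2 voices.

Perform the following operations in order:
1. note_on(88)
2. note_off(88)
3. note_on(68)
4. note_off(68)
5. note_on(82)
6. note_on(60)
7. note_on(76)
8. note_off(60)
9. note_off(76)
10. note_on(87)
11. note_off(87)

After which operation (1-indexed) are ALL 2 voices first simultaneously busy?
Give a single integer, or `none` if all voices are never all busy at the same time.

Answer: 6

Derivation:
Op 1: note_on(88): voice 0 is free -> assigned | voices=[88 -]
Op 2: note_off(88): free voice 0 | voices=[- -]
Op 3: note_on(68): voice 0 is free -> assigned | voices=[68 -]
Op 4: note_off(68): free voice 0 | voices=[- -]
Op 5: note_on(82): voice 0 is free -> assigned | voices=[82 -]
Op 6: note_on(60): voice 1 is free -> assigned | voices=[82 60]
Op 7: note_on(76): all voices busy, STEAL voice 0 (pitch 82, oldest) -> assign | voices=[76 60]
Op 8: note_off(60): free voice 1 | voices=[76 -]
Op 9: note_off(76): free voice 0 | voices=[- -]
Op 10: note_on(87): voice 0 is free -> assigned | voices=[87 -]
Op 11: note_off(87): free voice 0 | voices=[- -]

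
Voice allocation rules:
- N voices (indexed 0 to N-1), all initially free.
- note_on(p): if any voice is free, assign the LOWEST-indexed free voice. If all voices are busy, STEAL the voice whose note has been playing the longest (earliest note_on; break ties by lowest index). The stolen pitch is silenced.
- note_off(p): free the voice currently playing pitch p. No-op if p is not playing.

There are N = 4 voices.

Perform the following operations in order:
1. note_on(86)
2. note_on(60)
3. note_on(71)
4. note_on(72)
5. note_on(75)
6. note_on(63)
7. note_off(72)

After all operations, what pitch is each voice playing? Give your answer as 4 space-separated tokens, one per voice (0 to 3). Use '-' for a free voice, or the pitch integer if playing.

Op 1: note_on(86): voice 0 is free -> assigned | voices=[86 - - -]
Op 2: note_on(60): voice 1 is free -> assigned | voices=[86 60 - -]
Op 3: note_on(71): voice 2 is free -> assigned | voices=[86 60 71 -]
Op 4: note_on(72): voice 3 is free -> assigned | voices=[86 60 71 72]
Op 5: note_on(75): all voices busy, STEAL voice 0 (pitch 86, oldest) -> assign | voices=[75 60 71 72]
Op 6: note_on(63): all voices busy, STEAL voice 1 (pitch 60, oldest) -> assign | voices=[75 63 71 72]
Op 7: note_off(72): free voice 3 | voices=[75 63 71 -]

Answer: 75 63 71 -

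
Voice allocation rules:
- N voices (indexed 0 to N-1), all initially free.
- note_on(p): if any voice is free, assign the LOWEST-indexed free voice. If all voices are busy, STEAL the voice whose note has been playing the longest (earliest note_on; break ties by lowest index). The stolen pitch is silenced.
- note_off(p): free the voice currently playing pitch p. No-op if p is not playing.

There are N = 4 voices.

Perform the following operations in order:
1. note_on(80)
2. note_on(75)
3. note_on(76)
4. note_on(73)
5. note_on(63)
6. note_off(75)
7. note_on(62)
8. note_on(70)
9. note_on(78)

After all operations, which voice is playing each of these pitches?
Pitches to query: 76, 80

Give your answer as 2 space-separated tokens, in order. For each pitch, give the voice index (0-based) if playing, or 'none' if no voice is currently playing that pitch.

Op 1: note_on(80): voice 0 is free -> assigned | voices=[80 - - -]
Op 2: note_on(75): voice 1 is free -> assigned | voices=[80 75 - -]
Op 3: note_on(76): voice 2 is free -> assigned | voices=[80 75 76 -]
Op 4: note_on(73): voice 3 is free -> assigned | voices=[80 75 76 73]
Op 5: note_on(63): all voices busy, STEAL voice 0 (pitch 80, oldest) -> assign | voices=[63 75 76 73]
Op 6: note_off(75): free voice 1 | voices=[63 - 76 73]
Op 7: note_on(62): voice 1 is free -> assigned | voices=[63 62 76 73]
Op 8: note_on(70): all voices busy, STEAL voice 2 (pitch 76, oldest) -> assign | voices=[63 62 70 73]
Op 9: note_on(78): all voices busy, STEAL voice 3 (pitch 73, oldest) -> assign | voices=[63 62 70 78]

Answer: none none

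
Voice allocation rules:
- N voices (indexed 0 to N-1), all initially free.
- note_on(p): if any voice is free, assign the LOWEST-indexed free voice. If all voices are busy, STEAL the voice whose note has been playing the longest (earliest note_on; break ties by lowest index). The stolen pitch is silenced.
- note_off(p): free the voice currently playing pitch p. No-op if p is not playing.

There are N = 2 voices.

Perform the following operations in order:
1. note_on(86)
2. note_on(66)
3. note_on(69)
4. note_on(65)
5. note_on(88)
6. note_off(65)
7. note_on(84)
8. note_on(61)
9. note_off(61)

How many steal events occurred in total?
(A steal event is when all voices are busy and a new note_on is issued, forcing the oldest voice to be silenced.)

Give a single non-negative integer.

Op 1: note_on(86): voice 0 is free -> assigned | voices=[86 -]
Op 2: note_on(66): voice 1 is free -> assigned | voices=[86 66]
Op 3: note_on(69): all voices busy, STEAL voice 0 (pitch 86, oldest) -> assign | voices=[69 66]
Op 4: note_on(65): all voices busy, STEAL voice 1 (pitch 66, oldest) -> assign | voices=[69 65]
Op 5: note_on(88): all voices busy, STEAL voice 0 (pitch 69, oldest) -> assign | voices=[88 65]
Op 6: note_off(65): free voice 1 | voices=[88 -]
Op 7: note_on(84): voice 1 is free -> assigned | voices=[88 84]
Op 8: note_on(61): all voices busy, STEAL voice 0 (pitch 88, oldest) -> assign | voices=[61 84]
Op 9: note_off(61): free voice 0 | voices=[- 84]

Answer: 4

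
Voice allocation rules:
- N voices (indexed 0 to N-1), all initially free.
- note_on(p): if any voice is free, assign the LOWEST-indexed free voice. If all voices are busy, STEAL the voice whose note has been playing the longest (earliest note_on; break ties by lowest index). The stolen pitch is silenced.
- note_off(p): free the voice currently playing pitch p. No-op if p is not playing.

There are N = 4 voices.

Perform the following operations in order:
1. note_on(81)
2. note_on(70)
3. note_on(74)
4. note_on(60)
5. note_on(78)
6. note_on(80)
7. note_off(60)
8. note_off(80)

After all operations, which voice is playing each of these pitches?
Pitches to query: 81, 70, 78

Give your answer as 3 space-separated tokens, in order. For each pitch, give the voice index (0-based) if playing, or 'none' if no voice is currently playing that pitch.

Op 1: note_on(81): voice 0 is free -> assigned | voices=[81 - - -]
Op 2: note_on(70): voice 1 is free -> assigned | voices=[81 70 - -]
Op 3: note_on(74): voice 2 is free -> assigned | voices=[81 70 74 -]
Op 4: note_on(60): voice 3 is free -> assigned | voices=[81 70 74 60]
Op 5: note_on(78): all voices busy, STEAL voice 0 (pitch 81, oldest) -> assign | voices=[78 70 74 60]
Op 6: note_on(80): all voices busy, STEAL voice 1 (pitch 70, oldest) -> assign | voices=[78 80 74 60]
Op 7: note_off(60): free voice 3 | voices=[78 80 74 -]
Op 8: note_off(80): free voice 1 | voices=[78 - 74 -]

Answer: none none 0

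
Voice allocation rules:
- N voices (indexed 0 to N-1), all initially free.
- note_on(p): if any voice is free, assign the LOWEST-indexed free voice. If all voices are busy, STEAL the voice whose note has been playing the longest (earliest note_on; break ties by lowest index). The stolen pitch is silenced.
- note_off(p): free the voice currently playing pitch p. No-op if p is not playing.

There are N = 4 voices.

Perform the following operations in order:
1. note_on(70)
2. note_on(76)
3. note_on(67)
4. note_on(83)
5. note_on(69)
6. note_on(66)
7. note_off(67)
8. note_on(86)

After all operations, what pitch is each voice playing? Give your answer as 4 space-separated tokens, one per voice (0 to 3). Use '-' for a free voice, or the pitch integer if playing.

Answer: 69 66 86 83

Derivation:
Op 1: note_on(70): voice 0 is free -> assigned | voices=[70 - - -]
Op 2: note_on(76): voice 1 is free -> assigned | voices=[70 76 - -]
Op 3: note_on(67): voice 2 is free -> assigned | voices=[70 76 67 -]
Op 4: note_on(83): voice 3 is free -> assigned | voices=[70 76 67 83]
Op 5: note_on(69): all voices busy, STEAL voice 0 (pitch 70, oldest) -> assign | voices=[69 76 67 83]
Op 6: note_on(66): all voices busy, STEAL voice 1 (pitch 76, oldest) -> assign | voices=[69 66 67 83]
Op 7: note_off(67): free voice 2 | voices=[69 66 - 83]
Op 8: note_on(86): voice 2 is free -> assigned | voices=[69 66 86 83]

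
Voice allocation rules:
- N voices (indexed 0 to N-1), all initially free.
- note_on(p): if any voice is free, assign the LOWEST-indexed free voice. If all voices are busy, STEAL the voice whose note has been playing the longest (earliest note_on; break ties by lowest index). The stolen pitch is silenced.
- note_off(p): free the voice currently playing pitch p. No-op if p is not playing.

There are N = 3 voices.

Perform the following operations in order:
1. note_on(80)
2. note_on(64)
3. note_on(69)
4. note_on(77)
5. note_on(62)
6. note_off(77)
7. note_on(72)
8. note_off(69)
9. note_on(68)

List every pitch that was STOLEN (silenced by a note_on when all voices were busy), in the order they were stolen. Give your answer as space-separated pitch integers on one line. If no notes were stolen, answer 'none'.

Answer: 80 64

Derivation:
Op 1: note_on(80): voice 0 is free -> assigned | voices=[80 - -]
Op 2: note_on(64): voice 1 is free -> assigned | voices=[80 64 -]
Op 3: note_on(69): voice 2 is free -> assigned | voices=[80 64 69]
Op 4: note_on(77): all voices busy, STEAL voice 0 (pitch 80, oldest) -> assign | voices=[77 64 69]
Op 5: note_on(62): all voices busy, STEAL voice 1 (pitch 64, oldest) -> assign | voices=[77 62 69]
Op 6: note_off(77): free voice 0 | voices=[- 62 69]
Op 7: note_on(72): voice 0 is free -> assigned | voices=[72 62 69]
Op 8: note_off(69): free voice 2 | voices=[72 62 -]
Op 9: note_on(68): voice 2 is free -> assigned | voices=[72 62 68]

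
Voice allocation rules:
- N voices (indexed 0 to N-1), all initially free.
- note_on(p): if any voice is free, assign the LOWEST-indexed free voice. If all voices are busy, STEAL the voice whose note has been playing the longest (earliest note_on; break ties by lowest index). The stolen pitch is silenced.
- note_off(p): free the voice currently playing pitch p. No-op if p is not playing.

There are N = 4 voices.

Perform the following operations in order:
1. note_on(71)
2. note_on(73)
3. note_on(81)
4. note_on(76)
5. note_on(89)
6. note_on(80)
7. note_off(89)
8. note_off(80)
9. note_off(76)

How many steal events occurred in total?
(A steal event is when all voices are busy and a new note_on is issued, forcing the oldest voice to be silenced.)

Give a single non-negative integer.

Op 1: note_on(71): voice 0 is free -> assigned | voices=[71 - - -]
Op 2: note_on(73): voice 1 is free -> assigned | voices=[71 73 - -]
Op 3: note_on(81): voice 2 is free -> assigned | voices=[71 73 81 -]
Op 4: note_on(76): voice 3 is free -> assigned | voices=[71 73 81 76]
Op 5: note_on(89): all voices busy, STEAL voice 0 (pitch 71, oldest) -> assign | voices=[89 73 81 76]
Op 6: note_on(80): all voices busy, STEAL voice 1 (pitch 73, oldest) -> assign | voices=[89 80 81 76]
Op 7: note_off(89): free voice 0 | voices=[- 80 81 76]
Op 8: note_off(80): free voice 1 | voices=[- - 81 76]
Op 9: note_off(76): free voice 3 | voices=[- - 81 -]

Answer: 2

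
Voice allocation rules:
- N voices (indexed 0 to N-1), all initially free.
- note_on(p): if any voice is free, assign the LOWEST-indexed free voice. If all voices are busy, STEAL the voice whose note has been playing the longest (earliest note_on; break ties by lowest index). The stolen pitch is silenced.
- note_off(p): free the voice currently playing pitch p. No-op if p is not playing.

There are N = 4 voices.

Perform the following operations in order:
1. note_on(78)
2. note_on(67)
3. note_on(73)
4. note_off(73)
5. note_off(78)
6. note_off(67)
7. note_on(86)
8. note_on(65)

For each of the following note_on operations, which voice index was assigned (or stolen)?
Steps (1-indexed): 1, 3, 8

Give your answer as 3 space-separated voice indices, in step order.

Op 1: note_on(78): voice 0 is free -> assigned | voices=[78 - - -]
Op 2: note_on(67): voice 1 is free -> assigned | voices=[78 67 - -]
Op 3: note_on(73): voice 2 is free -> assigned | voices=[78 67 73 -]
Op 4: note_off(73): free voice 2 | voices=[78 67 - -]
Op 5: note_off(78): free voice 0 | voices=[- 67 - -]
Op 6: note_off(67): free voice 1 | voices=[- - - -]
Op 7: note_on(86): voice 0 is free -> assigned | voices=[86 - - -]
Op 8: note_on(65): voice 1 is free -> assigned | voices=[86 65 - -]

Answer: 0 2 1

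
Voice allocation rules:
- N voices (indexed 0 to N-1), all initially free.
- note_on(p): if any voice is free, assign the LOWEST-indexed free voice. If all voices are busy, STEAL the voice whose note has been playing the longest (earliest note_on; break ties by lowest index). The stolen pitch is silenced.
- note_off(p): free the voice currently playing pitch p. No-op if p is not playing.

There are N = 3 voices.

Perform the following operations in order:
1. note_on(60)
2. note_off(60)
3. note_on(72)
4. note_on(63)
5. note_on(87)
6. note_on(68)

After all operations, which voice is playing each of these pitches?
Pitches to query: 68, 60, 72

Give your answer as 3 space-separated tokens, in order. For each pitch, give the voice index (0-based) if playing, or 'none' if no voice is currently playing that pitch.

Op 1: note_on(60): voice 0 is free -> assigned | voices=[60 - -]
Op 2: note_off(60): free voice 0 | voices=[- - -]
Op 3: note_on(72): voice 0 is free -> assigned | voices=[72 - -]
Op 4: note_on(63): voice 1 is free -> assigned | voices=[72 63 -]
Op 5: note_on(87): voice 2 is free -> assigned | voices=[72 63 87]
Op 6: note_on(68): all voices busy, STEAL voice 0 (pitch 72, oldest) -> assign | voices=[68 63 87]

Answer: 0 none none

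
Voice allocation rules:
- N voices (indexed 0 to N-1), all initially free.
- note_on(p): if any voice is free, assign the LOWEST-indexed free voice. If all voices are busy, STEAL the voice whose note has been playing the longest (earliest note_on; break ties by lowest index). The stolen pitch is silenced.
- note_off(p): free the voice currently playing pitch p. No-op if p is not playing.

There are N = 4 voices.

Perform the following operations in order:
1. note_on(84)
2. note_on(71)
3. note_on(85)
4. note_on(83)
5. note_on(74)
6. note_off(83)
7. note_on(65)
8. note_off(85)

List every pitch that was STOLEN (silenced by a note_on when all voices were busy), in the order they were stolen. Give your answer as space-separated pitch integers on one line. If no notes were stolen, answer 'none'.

Answer: 84

Derivation:
Op 1: note_on(84): voice 0 is free -> assigned | voices=[84 - - -]
Op 2: note_on(71): voice 1 is free -> assigned | voices=[84 71 - -]
Op 3: note_on(85): voice 2 is free -> assigned | voices=[84 71 85 -]
Op 4: note_on(83): voice 3 is free -> assigned | voices=[84 71 85 83]
Op 5: note_on(74): all voices busy, STEAL voice 0 (pitch 84, oldest) -> assign | voices=[74 71 85 83]
Op 6: note_off(83): free voice 3 | voices=[74 71 85 -]
Op 7: note_on(65): voice 3 is free -> assigned | voices=[74 71 85 65]
Op 8: note_off(85): free voice 2 | voices=[74 71 - 65]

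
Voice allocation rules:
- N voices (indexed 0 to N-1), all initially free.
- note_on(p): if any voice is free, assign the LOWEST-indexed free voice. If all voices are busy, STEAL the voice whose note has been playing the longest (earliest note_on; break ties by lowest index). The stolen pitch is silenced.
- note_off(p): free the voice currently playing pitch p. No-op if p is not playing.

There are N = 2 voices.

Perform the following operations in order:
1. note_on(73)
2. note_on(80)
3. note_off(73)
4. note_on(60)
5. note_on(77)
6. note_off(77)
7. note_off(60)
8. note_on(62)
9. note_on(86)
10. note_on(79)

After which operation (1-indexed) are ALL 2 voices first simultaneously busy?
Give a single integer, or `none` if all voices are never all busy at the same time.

Answer: 2

Derivation:
Op 1: note_on(73): voice 0 is free -> assigned | voices=[73 -]
Op 2: note_on(80): voice 1 is free -> assigned | voices=[73 80]
Op 3: note_off(73): free voice 0 | voices=[- 80]
Op 4: note_on(60): voice 0 is free -> assigned | voices=[60 80]
Op 5: note_on(77): all voices busy, STEAL voice 1 (pitch 80, oldest) -> assign | voices=[60 77]
Op 6: note_off(77): free voice 1 | voices=[60 -]
Op 7: note_off(60): free voice 0 | voices=[- -]
Op 8: note_on(62): voice 0 is free -> assigned | voices=[62 -]
Op 9: note_on(86): voice 1 is free -> assigned | voices=[62 86]
Op 10: note_on(79): all voices busy, STEAL voice 0 (pitch 62, oldest) -> assign | voices=[79 86]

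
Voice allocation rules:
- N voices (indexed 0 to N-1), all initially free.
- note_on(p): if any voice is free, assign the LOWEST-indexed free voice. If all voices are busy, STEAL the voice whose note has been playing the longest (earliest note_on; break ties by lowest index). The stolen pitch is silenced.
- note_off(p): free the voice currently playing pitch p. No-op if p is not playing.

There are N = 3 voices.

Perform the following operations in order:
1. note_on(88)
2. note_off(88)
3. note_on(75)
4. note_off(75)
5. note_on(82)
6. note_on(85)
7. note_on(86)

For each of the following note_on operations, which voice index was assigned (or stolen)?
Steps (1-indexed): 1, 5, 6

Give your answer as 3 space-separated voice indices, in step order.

Answer: 0 0 1

Derivation:
Op 1: note_on(88): voice 0 is free -> assigned | voices=[88 - -]
Op 2: note_off(88): free voice 0 | voices=[- - -]
Op 3: note_on(75): voice 0 is free -> assigned | voices=[75 - -]
Op 4: note_off(75): free voice 0 | voices=[- - -]
Op 5: note_on(82): voice 0 is free -> assigned | voices=[82 - -]
Op 6: note_on(85): voice 1 is free -> assigned | voices=[82 85 -]
Op 7: note_on(86): voice 2 is free -> assigned | voices=[82 85 86]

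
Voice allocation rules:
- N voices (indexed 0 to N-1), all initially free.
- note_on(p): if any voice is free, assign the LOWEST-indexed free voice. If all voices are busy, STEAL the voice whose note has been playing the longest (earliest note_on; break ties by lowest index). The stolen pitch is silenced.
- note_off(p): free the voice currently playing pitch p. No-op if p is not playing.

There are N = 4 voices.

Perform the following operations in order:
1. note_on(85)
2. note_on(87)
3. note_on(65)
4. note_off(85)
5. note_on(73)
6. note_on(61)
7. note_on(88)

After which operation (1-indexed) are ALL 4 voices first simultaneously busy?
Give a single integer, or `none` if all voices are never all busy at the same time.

Op 1: note_on(85): voice 0 is free -> assigned | voices=[85 - - -]
Op 2: note_on(87): voice 1 is free -> assigned | voices=[85 87 - -]
Op 3: note_on(65): voice 2 is free -> assigned | voices=[85 87 65 -]
Op 4: note_off(85): free voice 0 | voices=[- 87 65 -]
Op 5: note_on(73): voice 0 is free -> assigned | voices=[73 87 65 -]
Op 6: note_on(61): voice 3 is free -> assigned | voices=[73 87 65 61]
Op 7: note_on(88): all voices busy, STEAL voice 1 (pitch 87, oldest) -> assign | voices=[73 88 65 61]

Answer: 6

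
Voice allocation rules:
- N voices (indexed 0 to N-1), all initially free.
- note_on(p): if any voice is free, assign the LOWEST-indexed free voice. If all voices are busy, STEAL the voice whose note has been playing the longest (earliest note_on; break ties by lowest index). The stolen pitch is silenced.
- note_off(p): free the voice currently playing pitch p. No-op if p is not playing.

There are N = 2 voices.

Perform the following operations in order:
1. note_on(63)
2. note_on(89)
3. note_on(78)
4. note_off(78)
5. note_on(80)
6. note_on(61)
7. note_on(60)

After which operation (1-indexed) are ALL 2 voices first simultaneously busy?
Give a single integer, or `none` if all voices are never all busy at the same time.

Op 1: note_on(63): voice 0 is free -> assigned | voices=[63 -]
Op 2: note_on(89): voice 1 is free -> assigned | voices=[63 89]
Op 3: note_on(78): all voices busy, STEAL voice 0 (pitch 63, oldest) -> assign | voices=[78 89]
Op 4: note_off(78): free voice 0 | voices=[- 89]
Op 5: note_on(80): voice 0 is free -> assigned | voices=[80 89]
Op 6: note_on(61): all voices busy, STEAL voice 1 (pitch 89, oldest) -> assign | voices=[80 61]
Op 7: note_on(60): all voices busy, STEAL voice 0 (pitch 80, oldest) -> assign | voices=[60 61]

Answer: 2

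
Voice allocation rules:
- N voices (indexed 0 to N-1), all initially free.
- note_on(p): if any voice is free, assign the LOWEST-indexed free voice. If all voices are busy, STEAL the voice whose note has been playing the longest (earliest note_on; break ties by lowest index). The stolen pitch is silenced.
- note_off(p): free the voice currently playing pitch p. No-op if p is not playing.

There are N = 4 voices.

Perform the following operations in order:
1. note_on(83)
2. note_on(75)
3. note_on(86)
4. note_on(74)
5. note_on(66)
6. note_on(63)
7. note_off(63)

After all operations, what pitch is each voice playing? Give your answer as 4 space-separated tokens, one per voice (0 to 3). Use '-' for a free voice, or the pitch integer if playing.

Answer: 66 - 86 74

Derivation:
Op 1: note_on(83): voice 0 is free -> assigned | voices=[83 - - -]
Op 2: note_on(75): voice 1 is free -> assigned | voices=[83 75 - -]
Op 3: note_on(86): voice 2 is free -> assigned | voices=[83 75 86 -]
Op 4: note_on(74): voice 3 is free -> assigned | voices=[83 75 86 74]
Op 5: note_on(66): all voices busy, STEAL voice 0 (pitch 83, oldest) -> assign | voices=[66 75 86 74]
Op 6: note_on(63): all voices busy, STEAL voice 1 (pitch 75, oldest) -> assign | voices=[66 63 86 74]
Op 7: note_off(63): free voice 1 | voices=[66 - 86 74]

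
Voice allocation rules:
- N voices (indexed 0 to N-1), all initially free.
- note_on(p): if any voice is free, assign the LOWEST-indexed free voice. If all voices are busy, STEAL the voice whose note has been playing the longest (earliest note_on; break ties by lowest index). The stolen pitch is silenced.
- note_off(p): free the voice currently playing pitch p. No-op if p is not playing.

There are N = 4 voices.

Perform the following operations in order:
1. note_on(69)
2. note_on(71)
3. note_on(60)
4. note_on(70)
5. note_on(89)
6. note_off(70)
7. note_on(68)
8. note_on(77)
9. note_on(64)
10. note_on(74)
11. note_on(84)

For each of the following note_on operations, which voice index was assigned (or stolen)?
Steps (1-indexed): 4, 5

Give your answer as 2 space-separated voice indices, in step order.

Answer: 3 0

Derivation:
Op 1: note_on(69): voice 0 is free -> assigned | voices=[69 - - -]
Op 2: note_on(71): voice 1 is free -> assigned | voices=[69 71 - -]
Op 3: note_on(60): voice 2 is free -> assigned | voices=[69 71 60 -]
Op 4: note_on(70): voice 3 is free -> assigned | voices=[69 71 60 70]
Op 5: note_on(89): all voices busy, STEAL voice 0 (pitch 69, oldest) -> assign | voices=[89 71 60 70]
Op 6: note_off(70): free voice 3 | voices=[89 71 60 -]
Op 7: note_on(68): voice 3 is free -> assigned | voices=[89 71 60 68]
Op 8: note_on(77): all voices busy, STEAL voice 1 (pitch 71, oldest) -> assign | voices=[89 77 60 68]
Op 9: note_on(64): all voices busy, STEAL voice 2 (pitch 60, oldest) -> assign | voices=[89 77 64 68]
Op 10: note_on(74): all voices busy, STEAL voice 0 (pitch 89, oldest) -> assign | voices=[74 77 64 68]
Op 11: note_on(84): all voices busy, STEAL voice 3 (pitch 68, oldest) -> assign | voices=[74 77 64 84]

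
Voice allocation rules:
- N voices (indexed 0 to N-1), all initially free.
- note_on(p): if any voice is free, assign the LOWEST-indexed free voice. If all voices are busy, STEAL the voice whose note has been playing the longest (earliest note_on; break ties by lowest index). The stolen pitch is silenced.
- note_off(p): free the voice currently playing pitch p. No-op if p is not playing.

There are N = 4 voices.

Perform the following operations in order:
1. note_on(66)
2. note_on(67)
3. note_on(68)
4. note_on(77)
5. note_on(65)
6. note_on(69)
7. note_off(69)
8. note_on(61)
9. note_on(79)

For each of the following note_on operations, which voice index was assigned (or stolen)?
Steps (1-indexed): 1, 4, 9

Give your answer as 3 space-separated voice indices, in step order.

Op 1: note_on(66): voice 0 is free -> assigned | voices=[66 - - -]
Op 2: note_on(67): voice 1 is free -> assigned | voices=[66 67 - -]
Op 3: note_on(68): voice 2 is free -> assigned | voices=[66 67 68 -]
Op 4: note_on(77): voice 3 is free -> assigned | voices=[66 67 68 77]
Op 5: note_on(65): all voices busy, STEAL voice 0 (pitch 66, oldest) -> assign | voices=[65 67 68 77]
Op 6: note_on(69): all voices busy, STEAL voice 1 (pitch 67, oldest) -> assign | voices=[65 69 68 77]
Op 7: note_off(69): free voice 1 | voices=[65 - 68 77]
Op 8: note_on(61): voice 1 is free -> assigned | voices=[65 61 68 77]
Op 9: note_on(79): all voices busy, STEAL voice 2 (pitch 68, oldest) -> assign | voices=[65 61 79 77]

Answer: 0 3 2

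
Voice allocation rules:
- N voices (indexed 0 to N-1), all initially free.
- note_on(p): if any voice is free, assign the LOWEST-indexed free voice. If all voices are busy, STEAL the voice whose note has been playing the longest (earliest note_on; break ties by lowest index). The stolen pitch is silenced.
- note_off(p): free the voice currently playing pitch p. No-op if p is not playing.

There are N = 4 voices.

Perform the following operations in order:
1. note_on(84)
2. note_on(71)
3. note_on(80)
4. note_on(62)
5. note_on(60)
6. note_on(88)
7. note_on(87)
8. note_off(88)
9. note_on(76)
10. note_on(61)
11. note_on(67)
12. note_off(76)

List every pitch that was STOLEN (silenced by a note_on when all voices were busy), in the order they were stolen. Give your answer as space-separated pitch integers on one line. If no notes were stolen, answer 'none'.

Answer: 84 71 80 62 60

Derivation:
Op 1: note_on(84): voice 0 is free -> assigned | voices=[84 - - -]
Op 2: note_on(71): voice 1 is free -> assigned | voices=[84 71 - -]
Op 3: note_on(80): voice 2 is free -> assigned | voices=[84 71 80 -]
Op 4: note_on(62): voice 3 is free -> assigned | voices=[84 71 80 62]
Op 5: note_on(60): all voices busy, STEAL voice 0 (pitch 84, oldest) -> assign | voices=[60 71 80 62]
Op 6: note_on(88): all voices busy, STEAL voice 1 (pitch 71, oldest) -> assign | voices=[60 88 80 62]
Op 7: note_on(87): all voices busy, STEAL voice 2 (pitch 80, oldest) -> assign | voices=[60 88 87 62]
Op 8: note_off(88): free voice 1 | voices=[60 - 87 62]
Op 9: note_on(76): voice 1 is free -> assigned | voices=[60 76 87 62]
Op 10: note_on(61): all voices busy, STEAL voice 3 (pitch 62, oldest) -> assign | voices=[60 76 87 61]
Op 11: note_on(67): all voices busy, STEAL voice 0 (pitch 60, oldest) -> assign | voices=[67 76 87 61]
Op 12: note_off(76): free voice 1 | voices=[67 - 87 61]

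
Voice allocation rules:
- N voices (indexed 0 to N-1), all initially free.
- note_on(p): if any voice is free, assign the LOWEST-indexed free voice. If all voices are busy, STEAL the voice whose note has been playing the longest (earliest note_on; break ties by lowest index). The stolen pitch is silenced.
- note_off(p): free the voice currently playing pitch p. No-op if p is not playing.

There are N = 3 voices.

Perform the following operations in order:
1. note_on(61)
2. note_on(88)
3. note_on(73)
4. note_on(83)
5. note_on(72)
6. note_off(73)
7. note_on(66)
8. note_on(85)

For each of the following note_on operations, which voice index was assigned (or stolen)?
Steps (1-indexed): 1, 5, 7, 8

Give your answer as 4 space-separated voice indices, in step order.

Answer: 0 1 2 0

Derivation:
Op 1: note_on(61): voice 0 is free -> assigned | voices=[61 - -]
Op 2: note_on(88): voice 1 is free -> assigned | voices=[61 88 -]
Op 3: note_on(73): voice 2 is free -> assigned | voices=[61 88 73]
Op 4: note_on(83): all voices busy, STEAL voice 0 (pitch 61, oldest) -> assign | voices=[83 88 73]
Op 5: note_on(72): all voices busy, STEAL voice 1 (pitch 88, oldest) -> assign | voices=[83 72 73]
Op 6: note_off(73): free voice 2 | voices=[83 72 -]
Op 7: note_on(66): voice 2 is free -> assigned | voices=[83 72 66]
Op 8: note_on(85): all voices busy, STEAL voice 0 (pitch 83, oldest) -> assign | voices=[85 72 66]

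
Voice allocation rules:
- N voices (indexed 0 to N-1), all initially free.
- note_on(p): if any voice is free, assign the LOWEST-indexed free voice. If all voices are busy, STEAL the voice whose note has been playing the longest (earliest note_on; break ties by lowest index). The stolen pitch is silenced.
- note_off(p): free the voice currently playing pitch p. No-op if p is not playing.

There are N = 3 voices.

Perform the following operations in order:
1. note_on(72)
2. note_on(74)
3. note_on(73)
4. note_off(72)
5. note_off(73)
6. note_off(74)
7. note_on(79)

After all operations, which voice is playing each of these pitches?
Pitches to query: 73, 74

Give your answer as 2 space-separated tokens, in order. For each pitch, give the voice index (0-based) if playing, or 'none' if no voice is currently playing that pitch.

Op 1: note_on(72): voice 0 is free -> assigned | voices=[72 - -]
Op 2: note_on(74): voice 1 is free -> assigned | voices=[72 74 -]
Op 3: note_on(73): voice 2 is free -> assigned | voices=[72 74 73]
Op 4: note_off(72): free voice 0 | voices=[- 74 73]
Op 5: note_off(73): free voice 2 | voices=[- 74 -]
Op 6: note_off(74): free voice 1 | voices=[- - -]
Op 7: note_on(79): voice 0 is free -> assigned | voices=[79 - -]

Answer: none none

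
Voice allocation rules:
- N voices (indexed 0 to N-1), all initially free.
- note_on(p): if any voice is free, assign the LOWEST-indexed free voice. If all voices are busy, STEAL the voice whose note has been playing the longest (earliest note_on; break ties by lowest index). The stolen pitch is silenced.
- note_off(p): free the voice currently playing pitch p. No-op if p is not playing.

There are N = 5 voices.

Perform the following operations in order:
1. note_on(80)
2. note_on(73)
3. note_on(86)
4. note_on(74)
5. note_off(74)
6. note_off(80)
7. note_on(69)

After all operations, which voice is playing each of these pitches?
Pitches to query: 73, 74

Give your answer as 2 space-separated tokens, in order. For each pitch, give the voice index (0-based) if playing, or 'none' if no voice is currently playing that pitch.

Answer: 1 none

Derivation:
Op 1: note_on(80): voice 0 is free -> assigned | voices=[80 - - - -]
Op 2: note_on(73): voice 1 is free -> assigned | voices=[80 73 - - -]
Op 3: note_on(86): voice 2 is free -> assigned | voices=[80 73 86 - -]
Op 4: note_on(74): voice 3 is free -> assigned | voices=[80 73 86 74 -]
Op 5: note_off(74): free voice 3 | voices=[80 73 86 - -]
Op 6: note_off(80): free voice 0 | voices=[- 73 86 - -]
Op 7: note_on(69): voice 0 is free -> assigned | voices=[69 73 86 - -]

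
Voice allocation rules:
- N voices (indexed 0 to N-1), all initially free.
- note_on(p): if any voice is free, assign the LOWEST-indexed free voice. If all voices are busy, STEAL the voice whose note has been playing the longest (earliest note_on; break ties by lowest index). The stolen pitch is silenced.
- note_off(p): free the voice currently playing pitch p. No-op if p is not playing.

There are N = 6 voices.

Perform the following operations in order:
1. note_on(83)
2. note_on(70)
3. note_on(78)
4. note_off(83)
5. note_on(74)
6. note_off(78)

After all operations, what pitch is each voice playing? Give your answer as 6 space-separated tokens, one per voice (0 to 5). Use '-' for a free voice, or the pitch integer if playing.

Answer: 74 70 - - - -

Derivation:
Op 1: note_on(83): voice 0 is free -> assigned | voices=[83 - - - - -]
Op 2: note_on(70): voice 1 is free -> assigned | voices=[83 70 - - - -]
Op 3: note_on(78): voice 2 is free -> assigned | voices=[83 70 78 - - -]
Op 4: note_off(83): free voice 0 | voices=[- 70 78 - - -]
Op 5: note_on(74): voice 0 is free -> assigned | voices=[74 70 78 - - -]
Op 6: note_off(78): free voice 2 | voices=[74 70 - - - -]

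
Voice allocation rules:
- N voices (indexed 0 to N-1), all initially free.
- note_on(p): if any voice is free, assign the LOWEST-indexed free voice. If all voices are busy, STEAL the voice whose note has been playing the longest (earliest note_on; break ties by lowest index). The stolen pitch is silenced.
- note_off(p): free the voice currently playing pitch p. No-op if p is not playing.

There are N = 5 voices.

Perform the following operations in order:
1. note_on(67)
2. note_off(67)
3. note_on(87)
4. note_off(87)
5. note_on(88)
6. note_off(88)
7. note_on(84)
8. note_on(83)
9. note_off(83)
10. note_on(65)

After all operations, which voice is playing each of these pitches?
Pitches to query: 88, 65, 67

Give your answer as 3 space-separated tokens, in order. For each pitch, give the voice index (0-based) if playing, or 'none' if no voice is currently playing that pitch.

Answer: none 1 none

Derivation:
Op 1: note_on(67): voice 0 is free -> assigned | voices=[67 - - - -]
Op 2: note_off(67): free voice 0 | voices=[- - - - -]
Op 3: note_on(87): voice 0 is free -> assigned | voices=[87 - - - -]
Op 4: note_off(87): free voice 0 | voices=[- - - - -]
Op 5: note_on(88): voice 0 is free -> assigned | voices=[88 - - - -]
Op 6: note_off(88): free voice 0 | voices=[- - - - -]
Op 7: note_on(84): voice 0 is free -> assigned | voices=[84 - - - -]
Op 8: note_on(83): voice 1 is free -> assigned | voices=[84 83 - - -]
Op 9: note_off(83): free voice 1 | voices=[84 - - - -]
Op 10: note_on(65): voice 1 is free -> assigned | voices=[84 65 - - -]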